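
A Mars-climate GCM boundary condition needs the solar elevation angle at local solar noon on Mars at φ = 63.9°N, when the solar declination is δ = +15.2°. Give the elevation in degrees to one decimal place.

41.3°

At local noon the hour angle is zero, so the zenith angle equals |φ − δ| = |+63.9° − (+15.200°)| = 48.700°.
Elevation = 90° − 48.700° = 41.3°.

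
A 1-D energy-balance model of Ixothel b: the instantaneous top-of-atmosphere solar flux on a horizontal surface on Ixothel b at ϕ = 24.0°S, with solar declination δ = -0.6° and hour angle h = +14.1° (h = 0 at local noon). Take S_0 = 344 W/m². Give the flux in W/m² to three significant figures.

306 W/m²

cos θ_z = sin ϕ sin δ + cos ϕ cos δ cos h = 0.004259 + 0.885974 = 0.890233.
Flux = S_0 · cos θ_z = 344 × 0.890233 = 306.2 W/m².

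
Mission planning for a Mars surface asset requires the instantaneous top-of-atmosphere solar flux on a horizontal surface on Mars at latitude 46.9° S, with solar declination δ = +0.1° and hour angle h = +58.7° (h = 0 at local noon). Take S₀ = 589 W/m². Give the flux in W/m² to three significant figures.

208 W/m²

cos θ_z = sin φ sin δ + cos φ cos δ cos h = -0.001274 + 0.354973 = 0.353699.
Flux = S₀ · cos θ_z = 589 × 0.353699 = 208.3 W/m².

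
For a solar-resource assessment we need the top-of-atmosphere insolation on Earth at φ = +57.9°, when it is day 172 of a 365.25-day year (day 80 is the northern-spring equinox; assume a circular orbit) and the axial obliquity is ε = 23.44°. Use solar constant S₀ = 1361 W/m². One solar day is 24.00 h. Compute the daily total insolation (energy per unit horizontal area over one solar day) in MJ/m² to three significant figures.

42.6 MJ/m²

Solar longitude: λ_s = 360° × (172 − 80)/365.25 = 90.678°.
sin δ = sin 23.44° × sin 90.678° = 0.39776, so δ = +23.438°.
cos H₀ = −tan(+57.9°) tan(+23.438°) = -0.6911, H₀ = 2.3338 rad.
Bracket: H₀ sin φ sin δ + cos φ cos δ sin H₀ = 2.3338×0.84712×0.39776 + 0.53140×0.91749×0.72275 = 0.786375 + 0.352380 = 1.138755.
Q̄ = (S₀/π) × [bracket] = (1361/π) × 1.138755 = 493.33 W/m².
Daily total = Q̄ × 24.00 h × 3600 s/h = 493.33 × 24.00 × 3600 / 10⁶ = 42.62 MJ/m².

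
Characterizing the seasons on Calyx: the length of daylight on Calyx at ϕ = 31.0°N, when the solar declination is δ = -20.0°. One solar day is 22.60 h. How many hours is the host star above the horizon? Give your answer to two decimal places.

cos h₀ = −tan ϕ · tan δ = −tan(+31.0°) × tan(-20.000°) = 0.2187, so h₀ = 1.3503 rad = 77.37°.
Daylight = 2h₀/(2π) × 22.60 h = (1.3503/π) × 22.60 = 9.71 h.

9.71 h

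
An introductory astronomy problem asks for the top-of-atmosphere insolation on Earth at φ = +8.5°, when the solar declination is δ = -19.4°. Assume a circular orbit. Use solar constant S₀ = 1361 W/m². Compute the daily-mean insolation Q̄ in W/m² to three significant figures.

Q̄ ≈ 371 W/m²

cos H₀ = −tan(+8.5°) tan(-19.400°) = 0.0526, H₀ = 1.5181 rad.
Bracket: H₀ sin φ sin δ + cos φ cos δ sin H₀ = 1.5181×0.14781×-0.33216 + 0.98902×0.94322×0.99861 = -0.074534 + 0.931567 = 0.857033.
Q̄ = (S₀/π) × [bracket] = (1361/π) × 0.857033 = 371.3 W/m².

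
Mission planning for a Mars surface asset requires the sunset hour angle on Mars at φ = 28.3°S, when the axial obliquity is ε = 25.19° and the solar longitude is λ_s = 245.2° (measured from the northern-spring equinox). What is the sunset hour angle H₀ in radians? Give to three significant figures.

Solar declination: sin δ = sin ε · sin λ_s = sin 25.19° × sin 245.2° = -0.38637, so δ = -22.729°.
cos H₀ = −tan φ · tan δ = −tan(-28.3°) × tan(-22.729°) = -0.2256, so H₀ = 1.7983 rad = 103.04°.

H₀ = 1.80 rad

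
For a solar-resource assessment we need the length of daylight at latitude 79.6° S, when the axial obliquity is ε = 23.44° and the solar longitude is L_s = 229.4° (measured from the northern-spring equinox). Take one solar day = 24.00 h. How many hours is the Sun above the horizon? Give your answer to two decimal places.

24.00 h

Solar declination: sin δ = sin ε · sin L_s = sin 23.44° × sin 229.4° = -0.30203, so δ = -17.580°.
Sunrise equation: cos h₀ = −tan ϕ · tan δ = -1.7262 ≤ −1, so the Sun never sets (polar day) and h₀ = π.
Daylight = 2h₀/(2π) × 24.00 h = (3.1416/π) × 24.00 = 24.00 h.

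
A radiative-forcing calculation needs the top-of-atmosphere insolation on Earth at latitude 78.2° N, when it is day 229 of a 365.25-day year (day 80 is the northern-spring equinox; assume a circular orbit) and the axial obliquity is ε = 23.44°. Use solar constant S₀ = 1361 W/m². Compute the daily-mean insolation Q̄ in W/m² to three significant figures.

Q̄ ≈ 290 W/m²

Solar longitude: λ_s = 360° × (229 − 80)/365.25 = 146.858°.
sin δ = sin 23.44° × sin 146.858° = 0.21748, so δ = +12.561°.
cos H₀ = −tan(+78.2°) tan(+12.561°) = -1.0665 ≤ −1 ⇒ polar day, H₀ = π.
Bracket: H₀ sin φ sin δ + cos φ cos δ sin H₀ = 3.1416×0.97887×0.21748 + 0.20450×0.97607×0.00000 = 0.668798 + 0.000000 = 0.668798.
Q̄ = (S₀/π) × [bracket] = (1361/π) × 0.668798 = 289.7 W/m².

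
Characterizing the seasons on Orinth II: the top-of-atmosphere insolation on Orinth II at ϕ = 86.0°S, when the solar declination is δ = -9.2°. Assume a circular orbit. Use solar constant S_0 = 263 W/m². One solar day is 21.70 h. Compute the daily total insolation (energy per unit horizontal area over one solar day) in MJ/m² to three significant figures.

3.28 MJ/m²

cos h₀ = −tan(-86.0°) tan(-9.200°) = -2.3162 ≤ −1 ⇒ polar day, h₀ = π.
Bracket: h₀ sin ϕ sin δ + cos ϕ cos δ sin h₀ = 3.1416×-0.99756×-0.15988 + 0.06976×0.98714×0.00000 = 0.501053 + 0.000000 = 0.501053.
Q̄ = (S_0/π) × [bracket] = (263/π) × 0.501053 = 41.946 W/m².
Daily total = Q̄ × 21.70 h × 3600 s/h = 41.946 × 21.70 × 3600 / 10⁶ = 3.277 MJ/m².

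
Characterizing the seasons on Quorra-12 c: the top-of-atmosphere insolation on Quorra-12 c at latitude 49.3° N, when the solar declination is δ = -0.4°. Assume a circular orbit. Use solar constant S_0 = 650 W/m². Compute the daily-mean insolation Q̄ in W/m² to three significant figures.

Q̄ ≈ 133 W/m²

cos h₀ = −tan(+49.3°) tan(-0.400°) = 0.0081, h₀ = 1.5627 rad.
Bracket: h₀ sin ϕ sin δ + cos ϕ cos δ sin h₀ = 1.5627×0.75813×-0.00698 + 0.65210×0.99998×0.99997 = -0.008269 + 0.652067 = 0.643798.
Q̄ = (S_0/π) × [bracket] = (650/π) × 0.643798 = 133.2 W/m².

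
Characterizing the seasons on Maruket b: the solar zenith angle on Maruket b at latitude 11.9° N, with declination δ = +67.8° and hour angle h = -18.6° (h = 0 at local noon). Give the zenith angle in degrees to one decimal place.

cos θ_z = sin ϕ sin δ + cos ϕ cos δ cos h = 0.190918 + 0.350410 = 0.541328.
θ_z = arccos(0.541328) = 57.2°.

θ_z = 57.2°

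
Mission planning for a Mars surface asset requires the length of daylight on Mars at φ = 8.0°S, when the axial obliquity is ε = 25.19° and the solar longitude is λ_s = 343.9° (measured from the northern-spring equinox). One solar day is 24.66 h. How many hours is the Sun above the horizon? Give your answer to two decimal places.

Solar declination: sin δ = sin ε · sin λ_s = sin 25.19° × sin 343.9° = -0.11803, so δ = -6.778°.
cos H₀ = −tan φ · tan δ = −tan(-8.0°) × tan(-6.778°) = -0.0167, so H₀ = 1.5875 rad = 90.96°.
Daylight = 2H₀/(2π) × 24.66 h = (1.5875/π) × 24.66 = 12.46 h.

12.46 h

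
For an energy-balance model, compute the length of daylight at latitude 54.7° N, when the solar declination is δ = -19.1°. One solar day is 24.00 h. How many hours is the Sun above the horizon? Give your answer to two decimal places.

cos H₀ = −tan φ · tan δ = −tan(+54.7°) × tan(-19.100°) = 0.4891, so H₀ = 1.0598 rad = 60.72°.
Daylight = 2H₀/(2π) × 24.00 h = (1.0598/π) × 24.00 = 8.10 h.

8.10 h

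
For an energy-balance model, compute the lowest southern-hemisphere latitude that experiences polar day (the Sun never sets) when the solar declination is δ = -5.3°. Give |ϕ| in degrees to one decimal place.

|ϕ| = 84.7°

Polar day requires cos h₀ = −tan ϕ tan δ ≤ −1, i.e. tan ϕ tan δ ≥ 1.
The boundary is |tan ϕ| · |tan δ| = 1, so |ϕ| = 90° − |δ| = 90° − 5.3° = 84.7° in the southern hemisphere.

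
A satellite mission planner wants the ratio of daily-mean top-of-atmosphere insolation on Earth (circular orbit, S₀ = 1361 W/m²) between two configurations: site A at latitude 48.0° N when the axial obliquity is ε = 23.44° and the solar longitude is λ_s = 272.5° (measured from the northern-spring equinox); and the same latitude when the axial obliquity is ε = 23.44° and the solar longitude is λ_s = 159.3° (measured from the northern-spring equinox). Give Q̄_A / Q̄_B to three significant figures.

Q̄_A / Q̄_B ≈ 0.267

— Configuration A (φ=+48.0°):
Solar declination: sin δ = sin ε · sin λ_s = sin 23.44° × sin 272.5° = -0.39741, so δ = -23.416°.
cos H₀ = −tan(+48.0°) tan(-23.416°) = 0.4810, H₀ = 1.0690 rad.
Bracket: H₀ sin φ sin δ + cos φ cos δ sin H₀ = 1.0690×0.74314×-0.39741 + 0.66913×0.91764×0.87673 = -0.315709 + 0.538330 = 0.222621.
Q̄ = (S₀/π) × [bracket] = (1361/π) × 0.222621 = 96.444 W/m².
— Configuration B (φ=+48.0°):
Solar declination: sin δ = sin ε · sin λ_s = sin 23.44° × sin 159.3° = 0.14061, so δ = +8.083°.
cos H₀ = −tan(+48.0°) tan(+8.083°) = -0.1577, H₀ = 1.7292 rad.
Bracket: H₀ sin φ sin δ + cos φ cos δ sin H₀ = 1.7292×0.74314×0.14061 + 0.66913×0.99007×0.98748 = 0.180689 + 0.654191 = 0.834880.
Q̄ = (S₀/π) × [bracket] = (1361/π) × 0.834880 = 361.69 W/m².
Ratio Q̄_A / Q̄_B = 96.444 / 361.69 = 0.2666.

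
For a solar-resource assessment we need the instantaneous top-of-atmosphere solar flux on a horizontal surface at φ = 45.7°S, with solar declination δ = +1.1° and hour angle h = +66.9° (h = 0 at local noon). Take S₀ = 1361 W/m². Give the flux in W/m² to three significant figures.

354 W/m²

cos θ_z = sin φ sin δ + cos φ cos δ cos h = -0.013739 + 0.273964 = 0.260225.
Flux = S₀ · cos θ_z = 1361 × 0.260225 = 354.2 W/m².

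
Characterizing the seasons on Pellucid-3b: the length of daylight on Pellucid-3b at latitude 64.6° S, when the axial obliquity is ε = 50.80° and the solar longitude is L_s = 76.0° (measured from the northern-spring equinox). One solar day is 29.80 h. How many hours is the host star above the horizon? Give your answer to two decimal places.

Solar declination: sin δ = sin ε · sin L_s = sin 50.80° × sin 76.0° = 0.75193, so δ = +48.757°.
cos h₀ = −tan ϕ · tan δ = 2.4021 ≥ 1, so the host star never rises (polar night) and h₀ = 0.
Daylight = 2h₀/(2π) × 29.80 h = (0.0000/π) × 29.80 = 0.00 h.

0.00 h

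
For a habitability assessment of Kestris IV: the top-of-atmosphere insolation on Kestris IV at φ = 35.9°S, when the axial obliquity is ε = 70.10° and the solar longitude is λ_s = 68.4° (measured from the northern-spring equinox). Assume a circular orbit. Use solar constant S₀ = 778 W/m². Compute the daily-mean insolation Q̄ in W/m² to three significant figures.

Solar declination: sin δ = sin ε · sin λ_s = sin 70.10° × sin 68.4° = 0.87426, so δ = +60.957°.
cos H₀ = −tan(-35.9°) tan(+60.957°) = 1.3036 ≥ 1 ⇒ polar night, H₀ = 0 and Q̄ = 0.

Q̄ ≈ 0.00 W/m²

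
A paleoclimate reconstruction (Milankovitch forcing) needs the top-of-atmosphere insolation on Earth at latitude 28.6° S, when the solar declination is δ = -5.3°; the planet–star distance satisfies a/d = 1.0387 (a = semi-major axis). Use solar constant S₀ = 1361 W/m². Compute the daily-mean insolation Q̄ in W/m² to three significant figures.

cos H₀ = −tan(-28.6°) tan(-5.300°) = -0.0506, H₀ = 1.6214 rad.
Bracket: H₀ sin φ sin δ + cos φ cos δ sin H₀ = 1.6214×-0.47869×-0.09237 + 0.87798×0.99572×0.99872 = 0.071693 + 0.873103 = 0.944796.
Inverse-square distance factor (a/d)² = 1.0387² = 1.078898.
Q̄ = (S₀/π) × 1.078898 × [bracket] = (1361/π) × 1.078898 × 0.944796 = 441.6 W/m².

Q̄ ≈ 442 W/m²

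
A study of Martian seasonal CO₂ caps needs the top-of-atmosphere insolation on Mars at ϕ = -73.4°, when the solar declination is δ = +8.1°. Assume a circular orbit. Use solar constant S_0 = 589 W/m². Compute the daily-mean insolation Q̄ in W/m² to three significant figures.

cos h₀ = −tan(-73.4°) tan(+8.100°) = 0.4774, h₀ = 1.0731 rad.
Bracket: h₀ sin ϕ sin δ + cos ϕ cos δ sin h₀ = 1.0731×-0.95832×0.14090 + 0.28569×0.99002×0.87868 = -0.144898 + 0.248525 = 0.103627.
Q̄ = (S_0/π) × [bracket] = (589/π) × 0.103627 = 19.43 W/m².

Q̄ ≈ 19.4 W/m²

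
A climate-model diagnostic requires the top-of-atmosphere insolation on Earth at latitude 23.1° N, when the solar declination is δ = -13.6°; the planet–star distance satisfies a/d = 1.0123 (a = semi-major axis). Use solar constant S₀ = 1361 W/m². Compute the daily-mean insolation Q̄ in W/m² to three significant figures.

cos H₀ = −tan(+23.1°) tan(-13.600°) = 0.1032, H₀ = 1.4674 rad.
Bracket: H₀ sin φ sin δ + cos φ cos δ sin H₀ = 1.4674×0.39234×-0.23514 + 0.91982×0.97196×0.99466 = -0.135375 + 0.889254 = 0.753879.
Inverse-square distance factor (a/d)² = 1.0123² = 1.024751.
Q̄ = (S₀/π) × 1.024751 × [bracket] = (1361/π) × 1.024751 × 0.753879 = 334.7 W/m².

Q̄ ≈ 335 W/m²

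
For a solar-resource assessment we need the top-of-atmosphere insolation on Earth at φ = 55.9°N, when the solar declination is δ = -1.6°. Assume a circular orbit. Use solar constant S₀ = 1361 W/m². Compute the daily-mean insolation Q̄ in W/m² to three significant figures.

cos H₀ = −tan(+55.9°) tan(-1.600°) = 0.0413, H₀ = 1.5295 rad.
Bracket: H₀ sin φ sin δ + cos φ cos δ sin H₀ = 1.5295×0.82806×-0.02792 + 0.56064×0.99961×0.99915 = -0.035361 + 0.559945 = 0.524584.
Q̄ = (S₀/π) × [bracket] = (1361/π) × 0.524584 = 227.3 W/m².

Q̄ ≈ 227 W/m²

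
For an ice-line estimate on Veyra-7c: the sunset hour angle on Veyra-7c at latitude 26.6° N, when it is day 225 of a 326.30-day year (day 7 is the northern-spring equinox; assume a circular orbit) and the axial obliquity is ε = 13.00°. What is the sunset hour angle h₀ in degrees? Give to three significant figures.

h₀ = 84.3°

Solar longitude: L_s = 360° × (225 − 7)/326.30 = 240.515°.
sin δ = sin 13.00° × sin 240.515° = -0.19582, so δ = -11.292°.
cos h₀ = −tan ϕ · tan δ = −tan(+26.6°) × tan(-11.292°) = 0.1000, so h₀ = 1.4706 rad = 84.26°.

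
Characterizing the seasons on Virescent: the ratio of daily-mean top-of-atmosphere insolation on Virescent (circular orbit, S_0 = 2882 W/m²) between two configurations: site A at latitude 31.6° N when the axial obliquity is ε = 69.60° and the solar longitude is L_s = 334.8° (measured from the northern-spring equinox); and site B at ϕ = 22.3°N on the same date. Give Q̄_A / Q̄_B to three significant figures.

Q̄_A / Q̄_B ≈ 0.770

— Configuration A (ϕ=+31.6°):
Solar declination: sin δ = sin ε · sin L_s = sin 69.60° × sin 334.8° = -0.39908, so δ = -23.520°.
cos h₀ = −tan(+31.6°) tan(-23.520°) = 0.2678, h₀ = 1.2997 rad.
Bracket: h₀ sin ϕ sin δ + cos ϕ cos δ sin h₀ = 1.2997×0.52399×-0.39908 + 0.85173×0.91692×0.96349 = -0.271785 + 0.752455 = 0.480670.
Q̄ = (S_0/π) × [bracket] = (2882/π) × 0.480670 = 440.95 W/m².
— Configuration B (ϕ=+22.3°):
cos h₀ = −tan(+22.3°) tan(-23.520°) = 0.1785, h₀ = 1.3913 rad.
Bracket: h₀ sin ϕ sin δ + cos ϕ cos δ sin h₀ = 1.3913×0.37946×-0.39908 + 0.92521×0.91692×0.98394 = -0.210691 + 0.834719 = 0.624028.
Q̄ = (S_0/π) × [bracket] = (2882/π) × 0.624028 = 572.46 W/m².
Ratio Q̄_A / Q̄_B = 440.95 / 572.46 = 0.7703.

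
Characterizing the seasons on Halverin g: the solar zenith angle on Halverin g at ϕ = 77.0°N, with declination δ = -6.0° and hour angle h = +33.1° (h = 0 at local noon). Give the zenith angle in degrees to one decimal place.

cos θ_z = sin ϕ sin δ + cos ϕ cos δ cos h = -0.101849 + 0.187413 = 0.085564.
θ_z = arccos(0.085564) = 85.1°.

θ_z = 85.1°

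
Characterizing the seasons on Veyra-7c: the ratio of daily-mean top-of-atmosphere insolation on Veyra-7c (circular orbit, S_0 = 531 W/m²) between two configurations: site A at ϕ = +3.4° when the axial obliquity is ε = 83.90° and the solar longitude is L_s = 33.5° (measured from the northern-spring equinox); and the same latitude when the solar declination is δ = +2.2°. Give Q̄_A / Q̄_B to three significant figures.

Q̄_A / Q̄_B ≈ 0.885

— Configuration A (ϕ=+3.4°):
Solar declination: sin δ = sin ε · sin L_s = sin 83.90° × sin 33.5° = 0.54881, so δ = +33.286°.
cos h₀ = −tan(+3.4°) tan(+33.286°) = -0.0390, h₀ = 1.6098 rad.
Bracket: h₀ sin ϕ sin δ + cos ϕ cos δ sin h₀ = 1.6098×0.05931×0.54881 + 0.99824×0.83595×0.99924 = 0.052399 + 0.833845 = 0.886244.
Q̄ = (S_0/π) × [bracket] = (531/π) × 0.886244 = 149.80 W/m².
— Configuration B (ϕ=+3.4°):
cos h₀ = −tan(+3.4°) tan(+2.200°) = -0.0023, h₀ = 1.5731 rad.
Bracket: h₀ sin ϕ sin δ + cos ϕ cos δ sin h₀ = 1.5731×0.05931×0.03839 + 0.99824×0.99926×1.00000 = 0.003582 + 0.997501 = 1.001083.
Q̄ = (S_0/π) × [bracket] = (531/π) × 1.001083 = 169.21 W/m².
Ratio Q̄_A / Q̄_B = 149.80 / 169.21 = 0.8853.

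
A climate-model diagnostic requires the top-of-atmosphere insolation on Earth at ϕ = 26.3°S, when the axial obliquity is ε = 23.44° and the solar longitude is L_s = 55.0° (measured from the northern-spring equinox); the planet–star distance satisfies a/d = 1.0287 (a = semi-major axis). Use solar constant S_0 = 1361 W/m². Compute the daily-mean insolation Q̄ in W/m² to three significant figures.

Q̄ ≈ 290 W/m²

Solar declination: sin δ = sin ε · sin L_s = sin 23.44° × sin 55.0° = 0.32585, so δ = +19.017°.
cos h₀ = −tan(-26.3°) tan(+19.017°) = 0.1703, h₀ = 1.3996 rad.
Bracket: h₀ sin ϕ sin δ + cos ϕ cos δ sin h₀ = 1.3996×-0.44307×0.32585 + 0.89649×0.94542×0.98539 = -0.202066 + 0.835177 = 0.633111.
Inverse-square distance factor (a/d)² = 1.0287² = 1.058224.
Q̄ = (S_0/π) × 1.058224 × [bracket] = (1361/π) × 1.058224 × 0.633111 = 290.2 W/m².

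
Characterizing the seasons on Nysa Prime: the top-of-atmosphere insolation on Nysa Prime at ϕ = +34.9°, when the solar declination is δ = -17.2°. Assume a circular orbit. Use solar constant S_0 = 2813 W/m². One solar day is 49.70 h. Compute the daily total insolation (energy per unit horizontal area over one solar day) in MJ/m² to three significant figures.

85.9 MJ/m²

cos h₀ = −tan(+34.9°) tan(-17.200°) = 0.2159, h₀ = 1.3531 rad.
Bracket: h₀ sin ϕ sin δ + cos ϕ cos δ sin h₀ = 1.3531×0.57215×-0.29571 + 0.82015×0.95528×0.97641 = -0.228932 + 0.764991 = 0.536059.
Q̄ = (S_0/π) × [bracket] = (2813/π) × 0.536059 = 479.99 W/m².
Daily total = Q̄ × 49.70 h × 3600 s/h = 479.99 × 49.70 × 3600 / 10⁶ = 85.88 MJ/m².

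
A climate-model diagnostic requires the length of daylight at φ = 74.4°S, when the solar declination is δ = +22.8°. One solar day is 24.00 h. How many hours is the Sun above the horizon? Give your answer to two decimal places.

cos H₀ = −tan φ · tan δ = 1.5056 ≥ 1, so the Sun never rises (polar night) and H₀ = 0.
Daylight = 2H₀/(2π) × 24.00 h = (0.0000/π) × 24.00 = 0.00 h.

0.00 h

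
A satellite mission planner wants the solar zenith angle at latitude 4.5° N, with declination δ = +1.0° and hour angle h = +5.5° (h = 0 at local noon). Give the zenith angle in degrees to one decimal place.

θ_z = 6.5°

cos θ_z = sin φ sin δ + cos φ cos δ cos h = 0.001369 + 0.992177 = 0.993546.
θ_z = arccos(0.993546) = 6.5°.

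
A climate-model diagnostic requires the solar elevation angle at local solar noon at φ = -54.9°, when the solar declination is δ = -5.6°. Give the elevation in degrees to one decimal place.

40.7°

At local noon the hour angle is zero, so the zenith angle equals |φ − δ| = |-54.9° − (-5.600°)| = 49.300°.
Elevation = 90° − 49.300° = 40.7°.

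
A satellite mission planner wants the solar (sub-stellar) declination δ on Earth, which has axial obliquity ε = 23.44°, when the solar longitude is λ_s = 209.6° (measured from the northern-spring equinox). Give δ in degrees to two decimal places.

δ = -11.33°

sin δ = sin ε · sin λ_s = sin 23.44° × sin 209.6° = -0.196484.
δ = arcsin(-0.196484) = -11.33°.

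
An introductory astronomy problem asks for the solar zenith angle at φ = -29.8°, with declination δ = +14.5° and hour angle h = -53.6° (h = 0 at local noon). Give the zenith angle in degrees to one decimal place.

cos θ_z = sin φ sin δ + cos φ cos δ cos h = -0.124432 + 0.498546 = 0.374114.
θ_z = arccos(0.374114) = 68.0°.

θ_z = 68.0°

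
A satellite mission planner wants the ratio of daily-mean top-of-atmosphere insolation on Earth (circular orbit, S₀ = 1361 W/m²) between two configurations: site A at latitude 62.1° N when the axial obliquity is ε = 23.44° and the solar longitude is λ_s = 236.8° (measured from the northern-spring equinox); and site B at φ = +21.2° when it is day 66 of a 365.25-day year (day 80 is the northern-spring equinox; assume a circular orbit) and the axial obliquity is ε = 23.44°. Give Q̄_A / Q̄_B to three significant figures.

Q̄_A / Q̄_B ≈ 0.0931

— Configuration A (φ=+62.1°):
Solar declination: sin δ = sin ε · sin λ_s = sin 23.44° × sin 236.8° = -0.33286, so δ = -19.442°.
cos H₀ = −tan(+62.1°) tan(-19.442°) = 0.6667, H₀ = 0.8411 rad.
Bracket: H₀ sin φ sin δ + cos φ cos δ sin H₀ = 0.8411×0.88377×-0.33286 + 0.46793×0.94298×0.74535 = -0.247428 + 0.328885 = 0.081457.
Q̄ = (S₀/π) × [bracket] = (1361/π) × 0.081457 = 35.289 W/m².
— Configuration B (φ=+21.2°):
Solar longitude: λ_s = 360° × (66 − 80)/365.25 = -13.799°, i.e. -13.799° + 360° = 346.201°.
sin δ = sin 23.44° × sin 346.201° = -0.09488, so δ = -5.444°.
cos H₀ = −tan(+21.2°) tan(-5.444°) = 0.0370, H₀ = 1.5338 rad.
Bracket: H₀ sin φ sin δ + cos φ cos δ sin H₀ = 1.5338×0.36162×-0.09488 + 0.93232×0.99549×0.99932 = -0.052625 + 0.927484 = 0.874859.
Q̄ = (S₀/π) × [bracket] = (1361/π) × 0.874859 = 379.01 W/m².
Ratio Q̄_A / Q̄_B = 35.289 / 379.01 = 0.09311.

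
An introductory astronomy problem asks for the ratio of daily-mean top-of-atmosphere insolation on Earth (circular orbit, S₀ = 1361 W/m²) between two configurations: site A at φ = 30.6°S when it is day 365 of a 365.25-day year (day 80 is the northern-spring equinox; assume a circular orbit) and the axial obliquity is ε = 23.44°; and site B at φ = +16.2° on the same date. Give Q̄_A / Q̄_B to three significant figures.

Q̄_A / Q̄_B ≈ 1.57

— Configuration A (φ=-30.6°):
Solar longitude: λ_s = 360° × (365 − 80)/365.25 = 280.903°.
sin δ = sin 23.44° × sin 280.903° = -0.39061, so δ = -22.992°.
cos H₀ = −tan(-30.6°) tan(-22.992°) = -0.2509, H₀ = 1.8244 rad.
Bracket: H₀ sin φ sin δ + cos φ cos δ sin H₀ = 1.8244×-0.50904×-0.39061 + 0.86074×0.92056×0.96800 = 0.362757 + 0.767007 = 1.129764.
Q̄ = (S₀/π) × [bracket] = (1361/π) × 1.129764 = 489.44 W/m².
— Configuration B (φ=+16.2°):
cos H₀ = −tan(+16.2°) tan(-22.992°) = 0.1233, H₀ = 1.4472 rad.
Bracket: H₀ sin φ sin δ + cos φ cos δ sin H₀ = 1.4472×0.27899×-0.39061 + 0.96029×0.92056×0.99237 = -0.157710 + 0.877260 = 0.719550.
Q̄ = (S₀/π) × [bracket] = (1361/π) × 0.719550 = 311.72 W/m².
Ratio Q̄_A / Q̄_B = 489.44 / 311.72 = 1.570.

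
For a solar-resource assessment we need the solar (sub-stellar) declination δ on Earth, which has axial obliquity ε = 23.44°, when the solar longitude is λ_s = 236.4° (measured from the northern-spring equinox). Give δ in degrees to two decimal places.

sin δ = sin ε · sin λ_s = sin 23.44° × sin 236.4° = -0.331326.
δ = arcsin(-0.331326) = -19.35°.

δ = -19.35°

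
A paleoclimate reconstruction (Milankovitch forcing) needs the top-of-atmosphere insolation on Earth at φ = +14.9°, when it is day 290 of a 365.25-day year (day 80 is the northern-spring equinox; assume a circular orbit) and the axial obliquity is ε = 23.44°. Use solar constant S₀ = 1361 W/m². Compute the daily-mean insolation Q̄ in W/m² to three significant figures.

Solar longitude: λ_s = 360° × (290 − 80)/365.25 = 206.982°.
sin δ = sin 23.44° × sin 206.982° = -0.18048, so δ = -10.398°.
cos H₀ = −tan(+14.9°) tan(-10.398°) = 0.0488, H₀ = 1.5220 rad.
Bracket: H₀ sin φ sin δ + cos φ cos δ sin H₀ = 1.5220×0.25713×-0.18048 + 0.96638×0.98358×0.99881 = -0.070631 + 0.949381 = 0.878750.
Q̄ = (S₀/π) × [bracket] = (1361/π) × 0.878750 = 380.7 W/m².

Q̄ ≈ 381 W/m²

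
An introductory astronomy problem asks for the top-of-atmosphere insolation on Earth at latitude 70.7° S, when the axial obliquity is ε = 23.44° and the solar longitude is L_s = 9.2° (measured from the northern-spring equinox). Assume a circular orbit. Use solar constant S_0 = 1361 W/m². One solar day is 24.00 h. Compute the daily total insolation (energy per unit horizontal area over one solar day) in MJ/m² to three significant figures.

Solar declination: sin δ = sin ε · sin L_s = sin 23.44° × sin 9.2° = 0.06360, so δ = +3.646°.
cos h₀ = −tan(-70.7°) tan(+3.646°) = 0.1820, h₀ = 1.3878 rad.
Bracket: h₀ sin ϕ sin δ + cos ϕ cos δ sin h₀ = 1.3878×-0.94380×0.06360 + 0.33051×0.99798×0.98330 = -0.083304 + 0.324334 = 0.241030.
Q̄ = (S_0/π) × [bracket] = (1361/π) × 0.241030 = 104.42 W/m².
Daily total = Q̄ × 24.00 h × 3600 s/h = 104.42 × 24.00 × 3600 / 10⁶ = 9.022 MJ/m².

9.02 MJ/m²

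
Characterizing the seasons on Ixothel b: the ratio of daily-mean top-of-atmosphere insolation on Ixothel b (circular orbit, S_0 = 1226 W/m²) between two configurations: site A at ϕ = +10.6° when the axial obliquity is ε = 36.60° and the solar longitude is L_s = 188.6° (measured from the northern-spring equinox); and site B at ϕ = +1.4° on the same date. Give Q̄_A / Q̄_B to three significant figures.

Q̄_A / Q̄_B ≈ 0.961

— Configuration A (ϕ=+10.6°):
Solar declination: sin δ = sin ε · sin L_s = sin 36.60° × sin 188.6° = -0.08916, so δ = -5.115°.
cos h₀ = −tan(+10.6°) tan(-5.115°) = 0.0168, h₀ = 1.5540 rad.
Bracket: h₀ sin ϕ sin δ + cos ϕ cos δ sin h₀ = 1.5540×0.18395×-0.08916 + 0.98294×0.99602×0.99986 = -0.025487 + 0.978891 = 0.953404.
Q̄ = (S_0/π) × [bracket] = (1226/π) × 0.953404 = 372.06 W/m².
— Configuration B (ϕ=+1.4°):
cos h₀ = −tan(+1.4°) tan(-5.115°) = 0.0022, h₀ = 1.5686 rad.
Bracket: h₀ sin ϕ sin δ + cos ϕ cos δ sin h₀ = 1.5686×0.02443×-0.08916 + 0.99970×0.99602×1.00000 = -0.003417 + 0.995721 = 0.992304.
Q̄ = (S_0/π) × [bracket] = (1226/π) × 0.992304 = 387.24 W/m².
Ratio Q̄_A / Q̄_B = 372.06 / 387.24 = 0.9608.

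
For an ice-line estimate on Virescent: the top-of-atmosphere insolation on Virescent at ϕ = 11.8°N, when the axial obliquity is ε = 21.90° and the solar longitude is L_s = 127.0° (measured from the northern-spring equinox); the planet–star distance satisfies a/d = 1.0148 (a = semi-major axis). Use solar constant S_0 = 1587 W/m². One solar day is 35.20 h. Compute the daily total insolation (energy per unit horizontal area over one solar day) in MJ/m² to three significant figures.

Solar declination: sin δ = sin ε · sin L_s = sin 21.90° × sin 127.0° = 0.29788, so δ = +17.330°.
cos h₀ = −tan(+11.8°) tan(+17.330°) = -0.0652, h₀ = 1.6360 rad.
Bracket: h₀ sin ϕ sin δ + cos ϕ cos δ sin h₀ = 1.6360×0.20450×0.29788 + 0.97887×0.95460×0.99787 = 0.099659 + 0.932439 = 1.032098.
Inverse-square distance factor (a/d)² = 1.0148² = 1.029819.
Q̄ = (S_0/π) × 1.029819 × [bracket] = (1587/π) × 1.029819 × 1.032098 = 536.92 W/m².
Daily total = Q̄ × 35.20 h × 3600 s/h = 536.92 × 35.20 × 3600 / 10⁶ = 68.04 MJ/m².

68.0 MJ/m²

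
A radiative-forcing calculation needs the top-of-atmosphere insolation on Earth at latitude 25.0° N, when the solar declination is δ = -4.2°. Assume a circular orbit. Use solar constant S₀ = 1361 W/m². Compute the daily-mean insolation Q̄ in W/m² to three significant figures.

cos H₀ = −tan(+25.0°) tan(-4.200°) = 0.0342, H₀ = 1.5365 rad.
Bracket: H₀ sin φ sin δ + cos φ cos δ sin H₀ = 1.5365×0.42262×-0.07324 + 0.90631×0.99731×0.99941 = -0.047559 + 0.903339 = 0.855780.
Q̄ = (S₀/π) × [bracket] = (1361/π) × 0.855780 = 370.7 W/m².

Q̄ ≈ 371 W/m²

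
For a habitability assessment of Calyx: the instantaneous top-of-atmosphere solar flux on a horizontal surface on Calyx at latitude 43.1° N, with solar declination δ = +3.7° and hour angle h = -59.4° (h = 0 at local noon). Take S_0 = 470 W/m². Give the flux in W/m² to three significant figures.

cos θ_z = sin ϕ sin δ + cos ϕ cos δ cos h = 0.044093 + 0.370908 = 0.415001.
Flux = S_0 · cos θ_z = 470 × 0.415001 = 195.1 W/m².

195 W/m²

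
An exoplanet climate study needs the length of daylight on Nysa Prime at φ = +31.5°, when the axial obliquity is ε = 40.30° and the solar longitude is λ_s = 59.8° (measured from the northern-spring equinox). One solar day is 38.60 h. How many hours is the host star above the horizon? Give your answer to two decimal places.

Solar declination: sin δ = sin ε · sin λ_s = sin 40.30° × sin 59.8° = 0.55900, so δ = +33.987°.
cos H₀ = −tan φ · tan δ = −tan(+31.5°) × tan(+33.987°) = -0.4131, so H₀ = 1.9967 rad = 114.40°.
Daylight = 2H₀/(2π) × 38.60 h = (1.9967/π) × 38.60 = 24.53 h.

24.53 h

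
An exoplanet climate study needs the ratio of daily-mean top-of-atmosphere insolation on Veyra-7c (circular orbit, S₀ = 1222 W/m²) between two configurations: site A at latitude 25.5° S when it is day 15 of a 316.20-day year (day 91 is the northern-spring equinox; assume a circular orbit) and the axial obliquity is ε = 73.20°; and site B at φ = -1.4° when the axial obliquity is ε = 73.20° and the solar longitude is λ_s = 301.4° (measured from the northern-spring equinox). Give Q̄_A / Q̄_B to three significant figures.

Q̄_A / Q̄_B ≈ 2.13

— Configuration A (φ=-25.5°):
Solar longitude: λ_s = 360° × (15 − 91)/316.20 = -86.528°, i.e. -86.528° + 360° = 273.472°.
sin δ = sin 73.20° × sin 273.472° = -0.95556, so δ = -72.855°.
cos H₀ = −tan(-25.5°) tan(-72.855°) = -1.5461 ≤ −1 ⇒ polar day, H₀ = π.
Bracket: H₀ sin φ sin δ + cos φ cos δ sin H₀ = 3.1416×-0.43051×-0.95556 + 0.90259×0.29479×0.00000 = 1.292386 + 0.000000 = 1.292386.
Q̄ = (S₀/π) × [bracket] = (1222/π) × 1.292386 = 502.71 W/m².
— Configuration B (φ=-1.4°):
Solar declination: sin δ = sin ε · sin λ_s = sin 73.20° × sin 301.4° = -0.81712, so δ = -54.798°.
cos H₀ = −tan(-1.4°) tan(-54.798°) = -0.0346, H₀ = 1.6054 rad.
Bracket: H₀ sin φ sin δ + cos φ cos δ sin H₀ = 1.6054×-0.02443×-0.81712 + 0.99970×0.57647×0.99940 = 0.032047 + 0.575951 = 0.607998.
Q̄ = (S₀/π) × [bracket] = (1222/π) × 0.607998 = 236.50 W/m².
Ratio Q̄_A / Q̄_B = 502.71 / 236.50 = 2.126.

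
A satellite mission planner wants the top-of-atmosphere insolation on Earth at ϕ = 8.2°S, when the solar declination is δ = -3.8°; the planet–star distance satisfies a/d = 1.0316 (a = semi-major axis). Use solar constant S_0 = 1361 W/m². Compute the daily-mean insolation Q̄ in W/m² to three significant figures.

cos h₀ = −tan(-8.2°) tan(-3.800°) = -0.0096, h₀ = 1.5804 rad.
Bracket: h₀ sin ϕ sin δ + cos ϕ cos δ sin h₀ = 1.5804×-0.14263×-0.06627 + 0.98978×0.99780×0.99995 = 0.014938 + 0.987553 = 1.002491.
Inverse-square distance factor (a/d)² = 1.0316² = 1.064199.
Q̄ = (S_0/π) × 1.064199 × [bracket] = (1361/π) × 1.064199 × 1.002491 = 462.2 W/m².

Q̄ ≈ 462 W/m²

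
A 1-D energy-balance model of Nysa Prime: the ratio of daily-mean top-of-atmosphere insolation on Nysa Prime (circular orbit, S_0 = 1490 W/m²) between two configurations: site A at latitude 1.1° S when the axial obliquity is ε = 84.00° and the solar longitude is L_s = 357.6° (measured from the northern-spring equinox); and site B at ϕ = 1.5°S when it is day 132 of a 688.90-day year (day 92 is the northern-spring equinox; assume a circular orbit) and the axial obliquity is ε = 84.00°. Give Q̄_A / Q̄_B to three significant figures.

— Configuration A (ϕ=-1.1°):
Solar declination: sin δ = sin ε · sin L_s = sin 84.00° × sin 357.6° = -0.04165, so δ = -2.387°.
cos h₀ = −tan(-1.1°) tan(-2.387°) = -0.0008, h₀ = 1.5716 rad.
Bracket: h₀ sin ϕ sin δ + cos ϕ cos δ sin h₀ = 1.5716×-0.01920×-0.04165 + 0.99982×0.99913×1.00000 = 0.001257 + 0.998950 = 1.000207.
Q̄ = (S_0/π) × [bracket] = (1490/π) × 1.000207 = 474.38 W/m².
— Configuration B (ϕ=-1.5°):
Solar longitude: L_s = 360° × (132 − 92)/688.90 = 20.903°.
sin δ = sin 84.00° × sin 20.903° = 0.35483, so δ = +20.783°.
cos h₀ = −tan(-1.5°) tan(+20.783°) = 0.0099, h₀ = 1.5609 rad.
Bracket: h₀ sin ϕ sin δ + cos ϕ cos δ sin h₀ = 1.5609×-0.02618×0.35483 + 0.99966×0.93493×0.99995 = -0.014500 + 0.934565 = 0.920065.
Q̄ = (S_0/π) × [bracket] = (1490/π) × 0.920065 = 436.37 W/m².
Ratio Q̄_A / Q̄_B = 474.38 / 436.37 = 1.087.

Q̄_A / Q̄_B ≈ 1.09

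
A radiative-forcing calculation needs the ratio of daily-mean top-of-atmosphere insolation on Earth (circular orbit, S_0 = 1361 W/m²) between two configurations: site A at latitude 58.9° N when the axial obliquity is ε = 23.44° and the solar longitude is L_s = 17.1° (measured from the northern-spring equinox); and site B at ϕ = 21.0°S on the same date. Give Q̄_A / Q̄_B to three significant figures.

— Configuration A (ϕ=+58.9°):
Solar declination: sin δ = sin ε · sin L_s = sin 23.44° × sin 17.1° = 0.11697, so δ = +6.717°.
cos h₀ = −tan(+58.9°) tan(+6.717°) = -0.1952, h₀ = 1.7673 rad.
Bracket: h₀ sin ϕ sin δ + cos ϕ cos δ sin h₀ = 1.7673×0.85627×0.11697 + 0.51653×0.99314×0.98076 = 0.177009 + 0.503117 = 0.680126.
Q̄ = (S_0/π) × [bracket] = (1361/π) × 0.680126 = 294.64 W/m².
— Configuration B (ϕ=-21.0°):
cos h₀ = −tan(-21.0°) tan(+6.717°) = 0.0452, h₀ = 1.5256 rad.
Bracket: h₀ sin ϕ sin δ + cos ϕ cos δ sin h₀ = 1.5256×-0.35837×0.11697 + 0.93358×0.99314×0.99898 = -0.063951 + 0.926230 = 0.862279.
Q̄ = (S_0/π) × [bracket] = (1361/π) × 0.862279 = 373.56 W/m².
Ratio Q̄_A / Q̄_B = 294.64 / 373.56 = 0.7887.

Q̄_A / Q̄_B ≈ 0.789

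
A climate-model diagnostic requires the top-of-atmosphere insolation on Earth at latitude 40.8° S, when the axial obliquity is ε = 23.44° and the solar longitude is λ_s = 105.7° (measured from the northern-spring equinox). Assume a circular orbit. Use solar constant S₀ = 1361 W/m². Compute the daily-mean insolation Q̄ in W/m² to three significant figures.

Q̄ ≈ 152 W/m²

Solar declination: sin δ = sin ε · sin λ_s = sin 23.44° × sin 105.7° = 0.38295, so δ = +22.516°.
cos H₀ = −tan(-40.8°) tan(+22.516°) = 0.3578, H₀ = 1.2049 rad.
Bracket: H₀ sin φ sin δ + cos φ cos δ sin H₀ = 1.2049×-0.65342×0.38295 + 0.75700×0.92377×0.93379 = -0.301499 + 0.652994 = 0.351495.
Q̄ = (S₀/π) × [bracket] = (1361/π) × 0.351495 = 152.3 W/m².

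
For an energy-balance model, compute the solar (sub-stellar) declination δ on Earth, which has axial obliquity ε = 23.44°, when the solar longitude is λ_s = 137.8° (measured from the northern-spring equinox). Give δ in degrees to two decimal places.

δ = +15.50°

sin δ = sin ε · sin λ_s = sin 23.44° × sin 137.8° = 0.267203.
δ = arcsin(0.267203) = +15.50°.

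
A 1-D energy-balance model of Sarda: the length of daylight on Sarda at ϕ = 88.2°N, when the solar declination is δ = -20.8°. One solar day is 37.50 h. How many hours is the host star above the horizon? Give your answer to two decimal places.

cos h₀ = −tan ϕ · tan δ = 12.0875 ≥ 1, so the host star never rises (polar night) and h₀ = 0.
Daylight = 2h₀/(2π) × 37.50 h = (0.0000/π) × 37.50 = 0.00 h.

0.00 h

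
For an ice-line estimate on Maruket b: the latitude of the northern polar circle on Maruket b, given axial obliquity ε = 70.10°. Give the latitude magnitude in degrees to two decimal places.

The polar circle is the lowest latitude that experiences at least one full rotation of continuous daylight at the northern-summer solstice; it lies at |ϕ| = 90° − ε = 90° − 70.10° = 19.90°.

19.90°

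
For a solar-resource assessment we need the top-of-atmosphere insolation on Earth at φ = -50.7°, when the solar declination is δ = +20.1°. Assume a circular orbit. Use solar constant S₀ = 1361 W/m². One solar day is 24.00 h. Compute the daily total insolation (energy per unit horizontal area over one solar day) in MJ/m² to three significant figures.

8.89 MJ/m²

cos H₀ = −tan(-50.7°) tan(+20.100°) = 0.4471, H₀ = 1.1073 rad.
Bracket: H₀ sin φ sin δ + cos φ cos δ sin H₀ = 1.1073×-0.77384×0.34366 + 0.63338×0.93909×0.89448 = -0.294473 + 0.532037 = 0.237564.
Q̄ = (S₀/π) × [bracket] = (1361/π) × 0.237564 = 102.92 W/m².
Daily total = Q̄ × 24.00 h × 3600 s/h = 102.92 × 24.00 × 3600 / 10⁶ = 8.892 MJ/m².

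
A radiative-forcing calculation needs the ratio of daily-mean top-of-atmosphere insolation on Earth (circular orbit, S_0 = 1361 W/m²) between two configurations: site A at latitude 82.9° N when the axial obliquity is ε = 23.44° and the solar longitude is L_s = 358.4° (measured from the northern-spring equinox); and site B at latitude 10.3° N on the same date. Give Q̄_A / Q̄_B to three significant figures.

— Configuration A (ϕ=+82.9°):
Solar declination: sin δ = sin ε · sin L_s = sin 23.44° × sin 358.4° = -0.01111, so δ = -0.636°.
cos h₀ = −tan(+82.9°) tan(-0.636°) = 0.0892, h₀ = 1.4815 rad.
Bracket: h₀ sin ϕ sin δ + cos ϕ cos δ sin h₀ = 1.4815×0.99233×-0.01111 + 0.12360×0.99994×0.99602 = -0.016333 + 0.123101 = 0.106768.
Q̄ = (S_0/π) × [bracket] = (1361/π) × 0.106768 = 46.254 W/m².
— Configuration B (ϕ=+10.3°):
cos h₀ = −tan(+10.3°) tan(-0.636°) = 0.0020, h₀ = 1.5688 rad.
Bracket: h₀ sin ϕ sin δ + cos ϕ cos δ sin h₀ = 1.5688×0.17880×-0.01111 + 0.98389×0.99994×1.00000 = -0.003116 + 0.983831 = 0.980715.
Q̄ = (S_0/π) × [bracket] = (1361/π) × 0.980715 = 424.87 W/m².
Ratio Q̄_A / Q̄_B = 46.254 / 424.87 = 0.1089.

Q̄_A / Q̄_B ≈ 0.109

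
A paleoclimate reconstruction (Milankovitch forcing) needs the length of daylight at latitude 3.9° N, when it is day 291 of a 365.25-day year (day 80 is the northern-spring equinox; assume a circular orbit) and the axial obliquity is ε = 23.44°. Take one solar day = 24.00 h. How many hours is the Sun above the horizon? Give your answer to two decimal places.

11.90 h

Solar longitude: λ_s = 360° × (291 − 80)/365.25 = 207.967°.
sin δ = sin 23.44° × sin 207.967° = -0.18655, so δ = -10.751°.
cos H₀ = −tan φ · tan δ = −tan(+3.9°) × tan(-10.751°) = 0.0129, so H₀ = 1.5579 rad = 89.26°.
Daylight = 2H₀/(2π) × 24.00 h = (1.5579/π) × 24.00 = 11.90 h.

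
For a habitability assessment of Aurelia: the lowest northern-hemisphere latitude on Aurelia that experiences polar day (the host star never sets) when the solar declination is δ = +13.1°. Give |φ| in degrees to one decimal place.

|φ| = 76.9°

Polar day requires cos H₀ = −tan φ tan δ ≤ −1, i.e. tan φ tan δ ≥ 1.
The boundary is |tan φ| · |tan δ| = 1, so |φ| = 90° − |δ| = 90° − 13.1° = 76.9° in the northern hemisphere.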